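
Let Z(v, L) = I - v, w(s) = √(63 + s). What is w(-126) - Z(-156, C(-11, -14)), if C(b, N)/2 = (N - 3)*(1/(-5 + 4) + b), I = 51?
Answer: -207 + 3*I*√7 ≈ -207.0 + 7.9373*I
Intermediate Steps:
C(b, N) = 2*(-1 + b)*(-3 + N) (C(b, N) = 2*((N - 3)*(1/(-5 + 4) + b)) = 2*((-3 + N)*(1/(-1) + b)) = 2*((-3 + N)*(-1 + b)) = 2*((-1 + b)*(-3 + N)) = 2*(-1 + b)*(-3 + N))
Z(v, L) = 51 - v
w(-126) - Z(-156, C(-11, -14)) = √(63 - 126) - (51 - 1*(-156)) = √(-63) - (51 + 156) = 3*I*√7 - 1*207 = 3*I*√7 - 207 = -207 + 3*I*√7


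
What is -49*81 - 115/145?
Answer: -115124/29 ≈ -3969.8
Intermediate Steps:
-49*81 - 115/145 = -3969 - 115*1/145 = -3969 - 23/29 = -115124/29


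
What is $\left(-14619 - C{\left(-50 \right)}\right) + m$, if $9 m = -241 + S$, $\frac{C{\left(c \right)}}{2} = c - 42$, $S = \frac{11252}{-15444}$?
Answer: $- \frac{502535129}{34749} \approx -14462.0$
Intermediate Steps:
$S = - \frac{2813}{3861}$ ($S = 11252 \left(- \frac{1}{15444}\right) = - \frac{2813}{3861} \approx -0.72857$)
$C{\left(c \right)} = -84 + 2 c$ ($C{\left(c \right)} = 2 \left(c - 42\right) = 2 \left(-42 + c\right) = -84 + 2 c$)
$m = - \frac{933314}{34749}$ ($m = \frac{-241 - \frac{2813}{3861}}{9} = \frac{1}{9} \left(- \frac{933314}{3861}\right) = - \frac{933314}{34749} \approx -26.859$)
$\left(-14619 - C{\left(-50 \right)}\right) + m = \left(-14619 - \left(-84 + 2 \left(-50\right)\right)\right) - \frac{933314}{34749} = \left(-14619 - \left(-84 - 100\right)\right) - \frac{933314}{34749} = \left(-14619 - -184\right) - \frac{933314}{34749} = \left(-14619 + 184\right) - \frac{933314}{34749} = -14435 - \frac{933314}{34749} = - \frac{502535129}{34749}$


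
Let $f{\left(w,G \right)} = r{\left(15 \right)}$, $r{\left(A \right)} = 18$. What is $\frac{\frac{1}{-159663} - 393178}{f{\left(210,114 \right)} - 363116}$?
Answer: $\frac{62775979015}{57973315974} \approx 1.0828$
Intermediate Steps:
$f{\left(w,G \right)} = 18$
$\frac{\frac{1}{-159663} - 393178}{f{\left(210,114 \right)} - 363116} = \frac{\frac{1}{-159663} - 393178}{18 - 363116} = \frac{- \frac{1}{159663} - 393178}{-363098} = \left(- \frac{62775979015}{159663}\right) \left(- \frac{1}{363098}\right) = \frac{62775979015}{57973315974}$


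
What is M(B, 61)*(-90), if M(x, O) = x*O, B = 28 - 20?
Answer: -43920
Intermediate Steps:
B = 8
M(x, O) = O*x
M(B, 61)*(-90) = (61*8)*(-90) = 488*(-90) = -43920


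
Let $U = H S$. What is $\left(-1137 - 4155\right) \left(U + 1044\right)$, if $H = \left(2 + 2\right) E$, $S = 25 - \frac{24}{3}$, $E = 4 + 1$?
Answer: $-7324128$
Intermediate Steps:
$E = 5$
$S = 17$ ($S = 25 - 8 = 17$)
$H = 20$ ($H = \left(2 + 2\right) 5 = 4 \cdot 5 = 20$)
$U = 340$ ($U = 20 \cdot 17 = 340$)
$\left(-1137 - 4155\right) \left(U + 1044\right) = \left(-1137 - 4155\right) \left(340 + 1044\right) = \left(-5292\right) 1384 = -7324128$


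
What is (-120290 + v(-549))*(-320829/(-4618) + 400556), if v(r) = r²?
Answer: 335071366913507/4618 ≈ 7.2558e+10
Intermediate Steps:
(-120290 + v(-549))*(-320829/(-4618) + 400556) = (-120290 + (-549)²)*(-320829/(-4618) + 400556) = (-120290 + 301401)*(-320829*(-1/4618) + 400556) = 181111*(320829/4618 + 400556) = 181111*(1850088437/4618) = 335071366913507/4618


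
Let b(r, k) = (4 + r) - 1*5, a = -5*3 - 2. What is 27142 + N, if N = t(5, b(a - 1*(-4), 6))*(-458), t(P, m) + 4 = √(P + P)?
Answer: 28974 - 458*√10 ≈ 27526.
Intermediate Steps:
a = -17 (a = -15 - 2 = -17)
b(r, k) = -1 + r (b(r, k) = (4 + r) - 5 = -1 + r)
t(P, m) = -4 + √2*√P (t(P, m) = -4 + √(P + P) = -4 + √(2*P) = -4 + √2*√P)
N = 1832 - 458*√10 (N = (-4 + √2*√5)*(-458) = (-4 + √10)*(-458) = 1832 - 458*√10 ≈ 383.68)
27142 + N = 27142 + (1832 - 458*√10) = 28974 - 458*√10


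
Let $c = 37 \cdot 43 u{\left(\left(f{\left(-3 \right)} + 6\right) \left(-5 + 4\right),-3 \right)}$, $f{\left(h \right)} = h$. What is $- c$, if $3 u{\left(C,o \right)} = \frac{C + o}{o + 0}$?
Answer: $- \frac{3182}{3} \approx -1060.7$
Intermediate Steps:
$u{\left(C,o \right)} = \frac{C + o}{3 o}$ ($u{\left(C,o \right)} = \frac{\left(C + o\right) \frac{1}{o + 0}}{3} = \frac{\left(C + o\right) \frac{1}{o}}{3} = \frac{\frac{1}{o} \left(C + o\right)}{3} = \frac{C + o}{3 o}$)
$c = \frac{3182}{3}$ ($c = 37 \cdot 43 \frac{\left(-3 + 6\right) \left(-5 + 4\right) - 3}{3 \left(-3\right)} = 1591 \cdot \frac{1}{3} \left(- \frac{1}{3}\right) \left(3 \left(-1\right) - 3\right) = 1591 \cdot \frac{1}{3} \left(- \frac{1}{3}\right) \left(-3 - 3\right) = 1591 \cdot \frac{1}{3} \left(- \frac{1}{3}\right) \left(-6\right) = 1591 \cdot \frac{2}{3} = \frac{3182}{3} \approx 1060.7$)
$- c = \left(-1\right) \frac{3182}{3} = - \frac{3182}{3}$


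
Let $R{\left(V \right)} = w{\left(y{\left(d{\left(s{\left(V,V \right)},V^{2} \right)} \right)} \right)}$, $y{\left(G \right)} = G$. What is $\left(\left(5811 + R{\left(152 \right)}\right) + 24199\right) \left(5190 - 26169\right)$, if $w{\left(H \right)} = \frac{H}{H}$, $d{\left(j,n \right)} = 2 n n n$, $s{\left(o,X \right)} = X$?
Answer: $-629600769$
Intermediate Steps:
$d{\left(j,n \right)} = 2 n^{3}$ ($d{\left(j,n \right)} = 2 n^{2} n = 2 n^{3}$)
$w{\left(H \right)} = 1$
$R{\left(V \right)} = 1$
$\left(\left(5811 + R{\left(152 \right)}\right) + 24199\right) \left(5190 - 26169\right) = \left(\left(5811 + 1\right) + 24199\right) \left(5190 - 26169\right) = \left(5812 + 24199\right) \left(-20979\right) = 30011 \left(-20979\right) = -629600769$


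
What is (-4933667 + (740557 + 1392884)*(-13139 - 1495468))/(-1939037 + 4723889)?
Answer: -1609264480177/1392426 ≈ -1.1557e+6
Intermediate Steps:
(-4933667 + (740557 + 1392884)*(-13139 - 1495468))/(-1939037 + 4723889) = (-4933667 + 2133441*(-1508607))/2784852 = (-4933667 - 3218524026687)*(1/2784852) = -3218528960354*1/2784852 = -1609264480177/1392426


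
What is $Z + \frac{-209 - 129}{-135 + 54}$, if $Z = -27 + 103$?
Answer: $\frac{6494}{81} \approx 80.173$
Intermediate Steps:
$Z = 76$
$Z + \frac{-209 - 129}{-135 + 54} = 76 + \frac{-209 - 129}{-135 + 54} = 76 - \frac{338}{-81} = 76 - - \frac{338}{81} = 76 + \frac{338}{81} = \frac{6494}{81}$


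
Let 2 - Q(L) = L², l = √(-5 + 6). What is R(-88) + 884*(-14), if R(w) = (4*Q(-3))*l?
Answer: -12404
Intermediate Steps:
l = 1 (l = √1 = 1)
Q(L) = 2 - L²
R(w) = -28 (R(w) = (4*(2 - 1*(-3)²))*1 = (4*(2 - 1*9))*1 = (4*(2 - 9))*1 = (4*(-7))*1 = -28*1 = -28)
R(-88) + 884*(-14) = -28 + 884*(-14) = -28 - 12376 = -12404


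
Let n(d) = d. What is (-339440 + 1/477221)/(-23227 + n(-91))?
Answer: 161987896239/11127839278 ≈ 14.557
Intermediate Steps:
(-339440 + 1/477221)/(-23227 + n(-91)) = (-339440 + 1/477221)/(-23227 - 91) = (-339440 + 1/477221)/(-23318) = -161987896239/477221*(-1/23318) = 161987896239/11127839278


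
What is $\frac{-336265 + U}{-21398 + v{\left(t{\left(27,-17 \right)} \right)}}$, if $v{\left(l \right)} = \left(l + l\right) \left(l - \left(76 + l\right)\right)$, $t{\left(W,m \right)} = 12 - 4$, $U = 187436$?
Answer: $\frac{148829}{22614} \approx 6.5813$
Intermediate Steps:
$t{\left(W,m \right)} = 8$
$v{\left(l \right)} = - 152 l$ ($v{\left(l \right)} = 2 l \left(-76\right) = - 152 l$)
$\frac{-336265 + U}{-21398 + v{\left(t{\left(27,-17 \right)} \right)}} = \frac{-336265 + 187436}{-21398 - 1216} = - \frac{148829}{-21398 - 1216} = - \frac{148829}{-22614} = \left(-148829\right) \left(- \frac{1}{22614}\right) = \frac{148829}{22614}$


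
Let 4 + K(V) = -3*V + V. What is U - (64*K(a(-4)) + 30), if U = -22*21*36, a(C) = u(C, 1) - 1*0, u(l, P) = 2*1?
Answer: -16150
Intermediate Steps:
u(l, P) = 2
a(C) = 2 (a(C) = 2 - 1*0 = 2 + 0 = 2)
K(V) = -4 - 2*V (K(V) = -4 + (-3*V + V) = -4 - 2*V)
U = -16632 (U = -462*36 = -16632)
U - (64*K(a(-4)) + 30) = -16632 - (64*(-4 - 2*2) + 30) = -16632 - (64*(-4 - 4) + 30) = -16632 - (64*(-8) + 30) = -16632 - (-512 + 30) = -16632 - 1*(-482) = -16632 + 482 = -16150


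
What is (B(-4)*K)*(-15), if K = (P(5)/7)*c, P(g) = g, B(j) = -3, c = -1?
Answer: -225/7 ≈ -32.143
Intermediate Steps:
K = -5/7 (K = (5/7)*(-1) = -5/7 ≈ -0.71429)
(B(-4)*K)*(-15) = -3*(-5/7)*(-15) = (15/7)*(-15) = -225/7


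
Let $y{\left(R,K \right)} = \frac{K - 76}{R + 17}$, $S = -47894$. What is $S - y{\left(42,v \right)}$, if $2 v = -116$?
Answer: $- \frac{2825612}{59} \approx -47892.0$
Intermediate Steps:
$v = -58$ ($v = \frac{1}{2} \left(-116\right) = -58$)
$y{\left(R,K \right)} = \frac{-76 + K}{17 + R}$
$S - y{\left(42,v \right)} = -47894 - \frac{-76 - 58}{17 + 42} = -47894 - \frac{1}{59} \left(-134\right) = -47894 - - \frac{134}{59} = -47894 + \frac{134}{59} = - \frac{2825612}{59}$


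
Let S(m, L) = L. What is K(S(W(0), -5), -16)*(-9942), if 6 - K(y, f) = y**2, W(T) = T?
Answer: 188898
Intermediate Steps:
K(y, f) = 6 - y**2
K(S(W(0), -5), -16)*(-9942) = (6 - 1*(-5)**2)*(-9942) = (6 - 1*25)*(-9942) = (6 - 25)*(-9942) = -19*(-9942) = 188898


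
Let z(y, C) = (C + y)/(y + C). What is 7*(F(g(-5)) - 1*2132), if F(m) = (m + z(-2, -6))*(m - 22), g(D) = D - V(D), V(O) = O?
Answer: -15078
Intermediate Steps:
z(y, C) = 1 (z(y, C) = (C + y)/(C + y) = 1)
g(D) = 0 (g(D) = D - D = 0)
F(m) = (1 + m)*(-22 + m) (F(m) = (m + 1)*(m - 22) = (1 + m)*(-22 + m))
7*(F(g(-5)) - 1*2132) = 7*((-22 + 0² - 21*0) - 1*2132) = 7*((-22 + 0 + 0) - 2132) = 7*(-22 - 2132) = 7*(-2154) = -15078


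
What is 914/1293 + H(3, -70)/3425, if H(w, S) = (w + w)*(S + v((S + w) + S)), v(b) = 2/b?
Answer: 354456914/606707925 ≈ 0.58423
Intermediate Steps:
H(w, S) = 2*w*(S + 2/(w + 2*S)) (H(w, S) = (w + w)*(S + 2/((S + w) + S)) = (2*w)*(S + 2/(w + 2*S)) = 2*w*(S + 2/(w + 2*S)))
914/1293 + H(3, -70)/3425 = 914/1293 + (2*3*(2 - 70*(3 + 2*(-70)))/(3 + 2*(-70)))/3425 = 914*(1/1293) + (2*3*(2 - 70*(3 - 140))/(3 - 140))*(1/3425) = 914/1293 + (2*3*(2 - 70*(-137))/(-137))*(1/3425) = 914/1293 + (2*3*(-1/137)*(2 + 9590))*(1/3425) = 914/1293 + (2*3*(-1/137)*9592)*(1/3425) = 914/1293 - 57552/137*1/3425 = 914/1293 - 57552/469225 = 354456914/606707925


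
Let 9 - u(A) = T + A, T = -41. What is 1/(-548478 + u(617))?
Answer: -1/549045 ≈ -1.8213e-6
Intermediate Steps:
u(A) = 50 - A (u(A) = 9 - (-41 + A) = 9 + (41 - A) = 50 - A)
1/(-548478 + u(617)) = 1/(-548478 + (50 - 1*617)) = 1/(-548478 + (50 - 617)) = 1/(-548478 - 567) = 1/(-549045) = -1/549045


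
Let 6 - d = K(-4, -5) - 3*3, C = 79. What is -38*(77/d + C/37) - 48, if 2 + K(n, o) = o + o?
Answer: -237268/999 ≈ -237.51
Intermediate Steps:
K(n, o) = -2 + 2*o (K(n, o) = -2 + (o + o) = -2 + 2*o)
d = 27 (d = 6 - ((-2 + 2*(-5)) - 3*3) = 6 - ((-2 - 10) - 9) = 6 - (-12 - 9) = 6 - 1*(-21) = 6 + 21 = 27)
-38*(77/d + C/37) - 48 = -38*(77/27 + 79/37) - 48 = -38*4982/999 - 48 = -189316/999 - 48 = -237268/999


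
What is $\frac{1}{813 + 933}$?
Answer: $\frac{1}{1746} \approx 0.00057274$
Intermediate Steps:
$\frac{1}{813 + 933} = \frac{1}{1746}$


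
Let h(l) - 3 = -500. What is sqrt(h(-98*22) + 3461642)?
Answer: sqrt(3461145) ≈ 1860.4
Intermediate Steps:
h(l) = -497 (h(l) = 3 - 500 = -497)
sqrt(h(-98*22) + 3461642) = sqrt(-497 + 3461642) = sqrt(3461145)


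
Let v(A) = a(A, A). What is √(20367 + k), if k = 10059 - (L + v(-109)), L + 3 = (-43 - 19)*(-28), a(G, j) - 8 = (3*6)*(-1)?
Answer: √28703 ≈ 169.42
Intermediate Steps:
a(G, j) = -10 (a(G, j) = 8 + (3*6)*(-1) = 8 + 18*(-1) = 8 - 18 = -10)
v(A) = -10
L = 1733 (L = -3 + (-43 - 19)*(-28) = -3 - 62*(-28) = -3 + 1736 = 1733)
k = 8336 (k = 10059 - (1733 - 10) = 10059 - 1*1723 = 10059 - 1723 = 8336)
√(20367 + k) = √(20367 + 8336) = √28703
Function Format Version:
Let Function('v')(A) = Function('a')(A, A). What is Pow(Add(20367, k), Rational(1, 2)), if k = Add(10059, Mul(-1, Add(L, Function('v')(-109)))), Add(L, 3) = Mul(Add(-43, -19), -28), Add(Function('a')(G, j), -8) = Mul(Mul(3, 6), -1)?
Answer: Pow(28703, Rational(1, 2)) ≈ 169.42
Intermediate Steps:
Function('a')(G, j) = -10 (Function('a')(G, j) = Add(8, Mul(Mul(3, 6), -1)) = Add(8, Mul(18, -1)) = Add(8, -18) = -10)
Function('v')(A) = -10
L = 1733 (L = Add(-3, Mul(Add(-43, -19), -28)) = Add(-3, Mul(-62, -28)) = Add(-3, 1736) = 1733)
k = 8336 (k = Add(10059, Mul(-1, Add(1733, -10))) = Add(10059, Mul(-1, 1723)) = Add(10059, -1723) = 8336)
Pow(Add(20367, k), Rational(1, 2)) = Pow(Add(20367, 8336), Rational(1, 2)) = Pow(28703, Rational(1, 2))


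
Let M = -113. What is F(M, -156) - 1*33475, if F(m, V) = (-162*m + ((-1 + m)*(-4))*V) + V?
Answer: -86461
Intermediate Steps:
F(m, V) = V - 162*m + V*(4 - 4*m) (F(m, V) = (-162*m + (4 - 4*m)*V) + V = (-162*m + V*(4 - 4*m)) + V = V - 162*m + V*(4 - 4*m))
F(M, -156) - 1*33475 = (-162*(-113) + 5*(-156) - 4*(-156)*(-113)) - 1*33475 = (18306 - 780 - 70512) - 33475 = -52986 - 33475 = -86461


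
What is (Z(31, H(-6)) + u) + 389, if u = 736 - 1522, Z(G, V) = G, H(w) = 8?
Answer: -366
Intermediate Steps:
u = -786
(Z(31, H(-6)) + u) + 389 = (31 - 786) + 389 = -755 + 389 = -366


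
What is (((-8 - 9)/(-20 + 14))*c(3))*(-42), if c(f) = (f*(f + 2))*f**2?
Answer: -16065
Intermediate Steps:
c(f) = f**3*(2 + f) (c(f) = (f*(2 + f))*f**2 = f**3*(2 + f))
(((-8 - 9)/(-20 + 14))*c(3))*(-42) = (((-8 - 9)/(-20 + 14))*(3**3*(2 + 3)))*(-42) = ((-17/(-6))*(27*5))*(-42) = (-17*(-1/6)*135)*(-42) = ((17/6)*135)*(-42) = (765/2)*(-42) = -16065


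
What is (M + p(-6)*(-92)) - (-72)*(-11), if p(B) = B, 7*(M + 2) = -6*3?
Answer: -1712/7 ≈ -244.57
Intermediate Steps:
M = -32/7 (M = -2 + (-6*3)/7 = -2 + (⅐)*(-18) = -2 - 18/7 = -32/7 ≈ -4.5714)
(M + p(-6)*(-92)) - (-72)*(-11) = (-32/7 - 6*(-92)) - (-72)*(-11) = (-32/7 + 552) - 1*792 = 3832/7 - 792 = -1712/7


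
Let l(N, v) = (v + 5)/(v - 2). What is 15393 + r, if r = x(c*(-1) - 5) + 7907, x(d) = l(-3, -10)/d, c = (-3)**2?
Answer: 3914395/168 ≈ 23300.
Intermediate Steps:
c = 9
l(N, v) = (5 + v)/(-2 + v)
x(d) = 5/(12*d) (x(d) = ((5 - 10)/(-2 - 10))/d = (-5/(-12))/d = (-1/12*(-5))/d = 5/(12*d))
r = 1328371/168 (r = 5/(12*(9*(-1) - 5)) + 7907 = 5/(12*(-9 - 5)) + 7907 = (5/12)/(-14) + 7907 = (5/12)*(-1/14) + 7907 = -5/168 + 7907 = 1328371/168 ≈ 7907.0)
15393 + r = 15393 + 1328371/168 = 3914395/168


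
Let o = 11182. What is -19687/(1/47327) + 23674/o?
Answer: -5209283682722/5591 ≈ -9.3173e+8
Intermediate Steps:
-19687/(1/47327) + 23674/o = -19687/(1/47327) + 23674/11182 = -19687/1/47327 + 23674*(1/11182) = -19687*47327 + 11837/5591 = -931726649 + 11837/5591 = -5209283682722/5591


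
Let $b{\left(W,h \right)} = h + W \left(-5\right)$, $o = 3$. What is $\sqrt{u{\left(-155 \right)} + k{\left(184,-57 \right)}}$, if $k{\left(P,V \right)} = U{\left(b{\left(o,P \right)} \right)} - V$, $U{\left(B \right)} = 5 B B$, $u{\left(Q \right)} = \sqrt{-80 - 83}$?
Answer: $\sqrt{142862 + i \sqrt{163}} \approx 377.97 + 0.017 i$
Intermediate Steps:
$u{\left(Q \right)} = i \sqrt{163}$ ($u{\left(Q \right)} = \sqrt{-163} = i \sqrt{163}$)
$b{\left(W,h \right)} = h - 5 W$
$U{\left(B \right)} = 5 B^{2}$
$k{\left(P,V \right)} = - V + 5 \left(-15 + P\right)^{2}$ ($k{\left(P,V \right)} = 5 \left(P - 15\right)^{2} - V = 5 \left(-15 + P\right)^{2} - V = - V + 5 \left(-15 + P\right)^{2}$)
$\sqrt{u{\left(-155 \right)} + k{\left(184,-57 \right)}} = \sqrt{i \sqrt{163} - \left(-57 - 5 \left(-15 + 184\right)^{2}\right)} = \sqrt{i \sqrt{163} + \left(57 + 5 \cdot 169^{2}\right)} = \sqrt{i \sqrt{163} + \left(57 + 5 \cdot 28561\right)} = \sqrt{i \sqrt{163} + \left(57 + 142805\right)} = \sqrt{i \sqrt{163} + 142862} = \sqrt{142862 + i \sqrt{163}}$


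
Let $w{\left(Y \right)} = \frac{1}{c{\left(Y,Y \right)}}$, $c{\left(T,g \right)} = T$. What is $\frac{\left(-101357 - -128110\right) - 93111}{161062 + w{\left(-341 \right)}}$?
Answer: $- \frac{22628078}{54922141} \approx -0.412$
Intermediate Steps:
$w{\left(Y \right)} = \frac{1}{Y}$
$\frac{\left(-101357 - -128110\right) - 93111}{161062 + w{\left(-341 \right)}} = \frac{\left(-101357 - -128110\right) - 93111}{161062 + \frac{1}{-341}} = \frac{\left(-101357 + 128110\right) - 93111}{161062 - \frac{1}{341}} = \frac{26753 - 93111}{\frac{54922141}{341}} = \left(-66358\right) \frac{341}{54922141} = - \frac{22628078}{54922141}$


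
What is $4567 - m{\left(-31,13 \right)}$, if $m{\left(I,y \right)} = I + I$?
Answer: $4629$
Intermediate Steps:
$m{\left(I,y \right)} = 2 I$
$4567 - m{\left(-31,13 \right)} = 4567 - 2 \left(-31\right) = 4567 - -62 = 4567 + 62 = 4629$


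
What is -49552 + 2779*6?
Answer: -32878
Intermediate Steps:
-49552 + 2779*6 = -49552 + 16674 = -32878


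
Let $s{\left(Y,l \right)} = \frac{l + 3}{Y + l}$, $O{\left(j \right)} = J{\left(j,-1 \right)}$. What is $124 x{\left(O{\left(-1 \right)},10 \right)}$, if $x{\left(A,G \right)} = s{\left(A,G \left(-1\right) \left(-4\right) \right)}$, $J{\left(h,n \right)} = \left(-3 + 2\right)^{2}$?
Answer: $\frac{5332}{41} \approx 130.05$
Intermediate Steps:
$J{\left(h,n \right)} = 1$ ($J{\left(h,n \right)} = \left(-1\right)^{2} = 1$)
$O{\left(j \right)} = 1$
$s{\left(Y,l \right)} = \frac{3 + l}{Y + l}$
$x{\left(A,G \right)} = \frac{3 + 4 G}{A + 4 G}$ ($x{\left(A,G \right)} = \frac{3 + G \left(-1\right) \left(-4\right)}{A + G \left(-1\right) \left(-4\right)} = \frac{3 + - G \left(-4\right)}{A + - G \left(-4\right)} = \frac{3 + 4 G}{A + 4 G}$)
$124 x{\left(O{\left(-1 \right)},10 \right)} = 124 \frac{3 + 4 \cdot 10}{1 + 4 \cdot 10} = 124 \frac{3 + 40}{1 + 40} = 124 \cdot \frac{1}{41} \cdot 43 = 124 \cdot \frac{43}{41} = \frac{5332}{41}$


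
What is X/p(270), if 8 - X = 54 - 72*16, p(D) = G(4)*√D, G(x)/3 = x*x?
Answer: 553*√30/2160 ≈ 1.4023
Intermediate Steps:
G(x) = 3*x² (G(x) = 3*(x*x) = 3*x²)
p(D) = 48*√D (p(D) = (3*4²)*√D = (3*16)*√D = 48*√D)
X = 1106 (X = 8 - (54 - 72*16) = 8 - (54 - 1152) = 8 - 1*(-1098) = 8 + 1098 = 1106)
X/p(270) = 1106/((48*√270)) = 1106/((48*(3*√30))) = 1106/((144*√30)) = 1106*(√30/4320) = 553*√30/2160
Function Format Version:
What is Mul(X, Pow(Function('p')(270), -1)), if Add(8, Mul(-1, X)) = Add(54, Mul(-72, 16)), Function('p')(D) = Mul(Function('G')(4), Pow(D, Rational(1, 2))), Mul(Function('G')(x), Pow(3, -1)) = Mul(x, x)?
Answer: Mul(Rational(553, 2160), Pow(30, Rational(1, 2))) ≈ 1.4023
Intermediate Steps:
Function('G')(x) = Mul(3, Pow(x, 2)) (Function('G')(x) = Mul(3, Mul(x, x)) = Mul(3, Pow(x, 2)))
Function('p')(D) = Mul(48, Pow(D, Rational(1, 2))) (Function('p')(D) = Mul(Mul(3, Pow(4, 2)), Pow(D, Rational(1, 2))) = Mul(Mul(3, 16), Pow(D, Rational(1, 2))) = Mul(48, Pow(D, Rational(1, 2))))
X = 1106 (X = Add(8, Mul(-1, Add(54, Mul(-72, 16)))) = Add(8, Mul(-1, Add(54, -1152))) = Add(8, Mul(-1, -1098)) = Add(8, 1098) = 1106)
Mul(X, Pow(Function('p')(270), -1)) = Mul(1106, Pow(Mul(48, Pow(270, Rational(1, 2))), -1)) = Mul(1106, Pow(Mul(48, Mul(3, Pow(30, Rational(1, 2)))), -1)) = Mul(1106, Pow(Mul(144, Pow(30, Rational(1, 2))), -1)) = Mul(1106, Mul(Rational(1, 4320), Pow(30, Rational(1, 2)))) = Mul(Rational(553, 2160), Pow(30, Rational(1, 2)))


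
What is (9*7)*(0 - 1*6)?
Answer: -378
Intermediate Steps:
(9*7)*(0 - 1*6) = 63*(0 - 6) = 63*(-6) = -378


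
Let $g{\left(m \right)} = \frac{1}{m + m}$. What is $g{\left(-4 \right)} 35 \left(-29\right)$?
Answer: $\frac{1015}{8} \approx 126.88$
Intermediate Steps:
$g{\left(m \right)} = \frac{1}{2 m}$
$g{\left(-4 \right)} 35 \left(-29\right) = \frac{1}{2 \left(-4\right)} 35 \left(-29\right) = \frac{1}{2} \left(- \frac{1}{4}\right) 35 \left(-29\right) = \left(- \frac{1}{8}\right) 35 \left(-29\right) = \left(- \frac{35}{8}\right) \left(-29\right) = \frac{1015}{8}$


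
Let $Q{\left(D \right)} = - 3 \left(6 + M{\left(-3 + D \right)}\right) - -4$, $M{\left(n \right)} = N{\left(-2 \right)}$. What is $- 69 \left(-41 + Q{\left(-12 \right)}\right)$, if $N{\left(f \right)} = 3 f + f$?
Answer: $2139$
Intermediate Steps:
$N{\left(f \right)} = 4 f$
$M{\left(n \right)} = -8$ ($M{\left(n \right)} = 4 \left(-2\right) = -8$)
$Q{\left(D \right)} = 10$ ($Q{\left(D \right)} = - 3 \left(6 - 8\right) - -4 = \left(-3\right) \left(-2\right) + 4 = 6 + 4 = 10$)
$- 69 \left(-41 + Q{\left(-12 \right)}\right) = - 69 \left(-41 + 10\right) = \left(-69\right) \left(-31\right) = 2139$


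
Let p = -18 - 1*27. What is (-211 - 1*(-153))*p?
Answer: 2610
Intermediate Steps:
p = -45 (p = -18 - 27 = -45)
(-211 - 1*(-153))*p = (-211 - 1*(-153))*(-45) = (-211 + 153)*(-45) = -58*(-45) = 2610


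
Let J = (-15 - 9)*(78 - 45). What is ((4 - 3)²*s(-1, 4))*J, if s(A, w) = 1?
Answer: -792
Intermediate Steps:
J = -792 (J = -24*33 = -792)
((4 - 3)²*s(-1, 4))*J = ((4 - 3)²*1)*(-792) = (1²*1)*(-792) = (1*1)*(-792) = 1*(-792) = -792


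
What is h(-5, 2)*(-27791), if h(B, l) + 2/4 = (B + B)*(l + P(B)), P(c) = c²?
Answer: 15034931/2 ≈ 7.5175e+6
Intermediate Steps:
h(B, l) = -½ + 2*B*(l + B²) (h(B, l) = -½ + (B + B)*(l + B²) = -½ + (2*B)*(l + B²) = -½ + 2*B*(l + B²))
h(-5, 2)*(-27791) = (-½ + 2*(-5)³ + 2*(-5)*2)*(-27791) = (-½ + 2*(-125) - 20)*(-27791) = (-½ - 250 - 20)*(-27791) = -541/2*(-27791) = 15034931/2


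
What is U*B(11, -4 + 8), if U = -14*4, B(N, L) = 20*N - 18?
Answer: -11312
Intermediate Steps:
B(N, L) = -18 + 20*N
U = -56
U*B(11, -4 + 8) = -56*(-18 + 20*11) = -56*(-18 + 220) = -56*202 = -11312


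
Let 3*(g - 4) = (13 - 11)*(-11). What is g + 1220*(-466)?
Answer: -1705570/3 ≈ -5.6852e+5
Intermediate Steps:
g = -10/3 (g = 4 + ((13 - 11)*(-11))/3 = 4 + (2*(-11))/3 = 4 + (⅓)*(-22) = 4 - 22/3 = -10/3 ≈ -3.3333)
g + 1220*(-466) = -10/3 + 1220*(-466) = -10/3 - 568520 = -1705570/3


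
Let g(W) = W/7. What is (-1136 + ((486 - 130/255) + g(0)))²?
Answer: 1100646976/2601 ≈ 4.2316e+5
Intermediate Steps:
g(W) = W/7 (g(W) = W*(⅐) = W/7)
(-1136 + ((486 - 130/255) + g(0)))² = (-1136 + ((486 - 130/255) + (⅐)*0))² = (-1136 + ((486 - 130*1/255) + 0))² = (-1136 + ((486 - 26/51) + 0))² = (-1136 + (24760/51 + 0))² = (-1136 + 24760/51)² = (-33176/51)² = 1100646976/2601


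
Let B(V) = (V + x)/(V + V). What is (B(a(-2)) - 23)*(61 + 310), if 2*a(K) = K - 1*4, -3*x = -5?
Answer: -76055/9 ≈ -8450.6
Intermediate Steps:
x = 5/3 (x = -1/3*(-5) = 5/3 ≈ 1.6667)
a(K) = -2 + K/2 (a(K) = (K - 1*4)/2 = (K - 4)/2 = (-4 + K)/2 = -2 + K/2)
B(V) = (5/3 + V)/(2*V) (B(V) = (V + 5/3)/(V + V) = (5/3 + V)/((2*V)) = (5/3 + V)*(1/(2*V)) = (5/3 + V)/(2*V))
(B(a(-2)) - 23)*(61 + 310) = ((5 + 3*(-2 + (1/2)*(-2)))/(6*(-2 + (1/2)*(-2))) - 23)*(61 + 310) = ((5 + 3*(-2 - 1))/(6*(-2 - 1)) - 23)*371 = ((1/6)*(5 + 3*(-3))/(-3) - 23)*371 = ((1/6)*(-1/3)*(5 - 9) - 23)*371 = ((1/6)*(-1/3)*(-4) - 23)*371 = (2/9 - 23)*371 = -205/9*371 = -76055/9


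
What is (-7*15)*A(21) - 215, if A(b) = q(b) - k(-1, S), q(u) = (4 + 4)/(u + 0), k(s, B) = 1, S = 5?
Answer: -150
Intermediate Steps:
q(u) = 8/u
A(b) = -1 + 8/b (A(b) = 8/b - 1*1 = 8/b - 1 = -1 + 8/b)
(-7*15)*A(21) - 215 = (-7*15)*((8 - 1*21)/21) - 215 = -5*(8 - 21) - 215 = -5*(-13) - 215 = -105*(-13/21) - 215 = 65 - 215 = -150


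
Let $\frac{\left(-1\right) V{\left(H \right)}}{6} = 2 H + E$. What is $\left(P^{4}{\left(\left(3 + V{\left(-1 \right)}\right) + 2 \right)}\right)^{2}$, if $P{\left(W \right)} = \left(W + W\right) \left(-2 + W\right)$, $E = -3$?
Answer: $810766580884433504100000000$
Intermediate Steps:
$V{\left(H \right)} = 18 - 12 H$ ($V{\left(H \right)} = - 6 \left(2 H - 3\right) = - 6 \left(-3 + 2 H\right) = 18 - 12 H$)
$P{\left(W \right)} = 2 W \left(-2 + W\right)$
$\left(P^{4}{\left(\left(3 + V{\left(-1 \right)}\right) + 2 \right)}\right)^{2} = \left(\left(2 \left(\left(3 + \left(18 - -12\right)\right) + 2\right) \left(-2 + \left(\left(3 + \left(18 - -12\right)\right) + 2\right)\right)\right)^{4}\right)^{2} = \left(\left(2 \left(\left(3 + \left(18 + 12\right)\right) + 2\right) \left(-2 + \left(\left(3 + \left(18 + 12\right)\right) + 2\right)\right)\right)^{4}\right)^{2} = \left(\left(2 \left(\left(3 + 30\right) + 2\right) \left(-2 + \left(\left(3 + 30\right) + 2\right)\right)\right)^{4}\right)^{2} = \left(\left(2 \left(33 + 2\right) \left(-2 + \left(33 + 2\right)\right)\right)^{4}\right)^{2} = \left(\left(2 \cdot 35 \left(-2 + 35\right)\right)^{4}\right)^{2} = \left(\left(2 \cdot 35 \cdot 33\right)^{4}\right)^{2} = \left(2310^{4}\right)^{2} = 28473963210000^{2} = 810766580884433504100000000$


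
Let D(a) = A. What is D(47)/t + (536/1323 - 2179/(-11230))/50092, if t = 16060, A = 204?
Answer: 7598308364827/597617790656040 ≈ 0.012714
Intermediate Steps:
D(a) = 204
D(47)/t + (536/1323 - 2179/(-11230))/50092 = 204/16060 + (536/1323 - 2179/(-11230))/50092 = 204*(1/16060) + (536*(1/1323) - 2179*(-1/11230))*(1/50092) = 51/4015 + (536/1323 + 2179/11230)*(1/50092) = 51/4015 + (8902097/14857290)*(1/50092) = 51/4015 + 8902097/744231370680 = 7598308364827/597617790656040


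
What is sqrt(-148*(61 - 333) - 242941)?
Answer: I*sqrt(202685) ≈ 450.21*I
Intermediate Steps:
sqrt(-148*(61 - 333) - 242941) = sqrt(-148*(-272) - 242941) = sqrt(40256 - 242941) = sqrt(-202685) = I*sqrt(202685)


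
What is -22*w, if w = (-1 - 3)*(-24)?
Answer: -2112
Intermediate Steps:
w = 96 (w = -4*(-24) = 96)
-22*w = -22*96 = -2112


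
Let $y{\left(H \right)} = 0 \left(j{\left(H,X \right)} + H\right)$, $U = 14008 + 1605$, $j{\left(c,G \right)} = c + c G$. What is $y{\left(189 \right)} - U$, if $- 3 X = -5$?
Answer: $-15613$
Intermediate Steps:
$X = \frac{5}{3}$ ($X = \left(- \frac{1}{3}\right) \left(-5\right) = \frac{5}{3} \approx 1.6667$)
$j{\left(c,G \right)} = c + G c$
$U = 15613$
$y{\left(H \right)} = 0$ ($y{\left(H \right)} = 0 \left(H \left(1 + \frac{5}{3}\right) + H\right) = 0 \left(H \frac{8}{3} + H\right) = 0 \left(\frac{8 H}{3} + H\right) = 0 \frac{11 H}{3} = 0$)
$y{\left(189 \right)} - U = 0 - 15613 = -15613$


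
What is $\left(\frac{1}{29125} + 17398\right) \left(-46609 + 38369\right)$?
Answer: $- \frac{835069205648}{5825} \approx -1.4336 \cdot 10^{8}$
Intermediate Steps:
$\left(\frac{1}{29125} + 17398\right) \left(-46609 + 38369\right) = \left(\frac{1}{29125} + 17398\right) \left(-8240\right) = \frac{506716751}{29125} \left(-8240\right) = - \frac{835069205648}{5825}$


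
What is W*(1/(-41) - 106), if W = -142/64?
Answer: 308637/1312 ≈ 235.24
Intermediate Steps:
W = -71/32 (W = -142*1/64 = -71/32 ≈ -2.2188)
W*(1/(-41) - 106) = -71*(1/(-41) - 106)/32 = -71*(-1/41 - 106)/32 = -71/32*(-4347/41) = 308637/1312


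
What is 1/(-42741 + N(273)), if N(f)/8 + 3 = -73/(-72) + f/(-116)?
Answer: -261/11164462 ≈ -2.3378e-5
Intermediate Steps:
N(f) = -143/9 - 2*f/29 (N(f) = -24 + 8*(-73/(-72) + f/(-116)) = -24 + 8*(-73*(-1/72) + f*(-1/116)) = -24 + 8*(73/72 - f/116) = -24 + (73/9 - 2*f/29) = -143/9 - 2*f/29)
1/(-42741 + N(273)) = 1/(-42741 + (-143/9 - 2/29*273)) = 1/(-42741 + (-143/9 - 546/29)) = 1/(-42741 - 9061/261) = 1/(-11164462/261) = -261/11164462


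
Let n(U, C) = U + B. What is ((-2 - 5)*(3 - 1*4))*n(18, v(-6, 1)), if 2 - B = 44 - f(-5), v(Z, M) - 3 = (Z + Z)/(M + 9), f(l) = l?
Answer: -203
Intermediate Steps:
v(Z, M) = 3 + 2*Z/(9 + M) (v(Z, M) = 3 + (Z + Z)/(M + 9) = 3 + (2*Z)/(9 + M) = 3 + 2*Z/(9 + M))
B = -47 (B = 2 - (44 - 1*(-5)) = 2 - (44 + 5) = 2 - 1*49 = 2 - 49 = -47)
n(U, C) = -47 + U (n(U, C) = U - 47 = -47 + U)
((-2 - 5)*(3 - 1*4))*n(18, v(-6, 1)) = ((-2 - 5)*(3 - 1*4))*(-47 + 18) = -7*(3 - 4)*(-29) = -7*(-1)*(-29) = 7*(-29) = -203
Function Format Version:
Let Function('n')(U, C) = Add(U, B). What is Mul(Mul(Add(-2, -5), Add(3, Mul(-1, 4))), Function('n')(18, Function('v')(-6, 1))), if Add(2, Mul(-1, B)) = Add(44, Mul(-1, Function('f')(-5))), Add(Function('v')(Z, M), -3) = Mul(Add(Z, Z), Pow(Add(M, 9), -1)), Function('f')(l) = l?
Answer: -203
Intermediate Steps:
Function('v')(Z, M) = Add(3, Mul(2, Z, Pow(Add(9, M), -1))) (Function('v')(Z, M) = Add(3, Mul(Add(Z, Z), Pow(Add(M, 9), -1))) = Add(3, Mul(Mul(2, Z), Pow(Add(9, M), -1))) = Add(3, Mul(2, Z, Pow(Add(9, M), -1))))
B = -47 (B = Add(2, Mul(-1, Add(44, Mul(-1, -5)))) = Add(2, Mul(-1, Add(44, 5))) = Add(2, Mul(-1, 49)) = Add(2, -49) = -47)
Function('n')(U, C) = Add(-47, U) (Function('n')(U, C) = Add(U, -47) = Add(-47, U))
Mul(Mul(Add(-2, -5), Add(3, Mul(-1, 4))), Function('n')(18, Function('v')(-6, 1))) = Mul(Mul(Add(-2, -5), Add(3, Mul(-1, 4))), Add(-47, 18)) = Mul(Mul(-7, Add(3, -4)), -29) = Mul(Mul(-7, -1), -29) = Mul(7, -29) = -203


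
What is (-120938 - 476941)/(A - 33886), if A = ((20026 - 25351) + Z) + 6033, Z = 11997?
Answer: 597879/21181 ≈ 28.227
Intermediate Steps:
A = 12705 (A = ((20026 - 25351) + 11997) + 6033 = (-5325 + 11997) + 6033 = 6672 + 6033 = 12705)
(-120938 - 476941)/(A - 33886) = (-120938 - 476941)/(12705 - 33886) = -597879/(-21181) = -597879*(-1/21181) = 597879/21181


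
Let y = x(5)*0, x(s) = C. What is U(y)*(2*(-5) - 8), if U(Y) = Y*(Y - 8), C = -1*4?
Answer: 0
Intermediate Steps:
C = -4
x(s) = -4
y = 0 (y = -4*0 = 0)
U(Y) = Y*(-8 + Y)
U(y)*(2*(-5) - 8) = (0*(-8 + 0))*(2*(-5) - 8) = (0*(-8))*(-10 - 8) = 0*(-18) = 0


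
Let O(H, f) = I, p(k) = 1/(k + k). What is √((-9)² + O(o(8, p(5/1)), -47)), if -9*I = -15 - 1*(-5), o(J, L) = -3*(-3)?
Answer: √739/3 ≈ 9.0615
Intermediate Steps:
p(k) = 1/(2*k)
o(J, L) = 9
I = 10/9 (I = -(-15 - 1*(-5))/9 = -(-15 + 5)/9 = -⅑*(-10) = 10/9 ≈ 1.1111)
O(H, f) = 10/9
√((-9)² + O(o(8, p(5/1)), -47)) = √((-9)² + 10/9) = √(81 + 10/9) = √(739/9) = √739/3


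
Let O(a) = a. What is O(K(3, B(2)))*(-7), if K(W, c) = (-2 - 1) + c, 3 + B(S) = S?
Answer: 28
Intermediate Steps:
B(S) = -3 + S
K(W, c) = -3 + c
O(K(3, B(2)))*(-7) = (-3 + (-3 + 2))*(-7) = (-3 - 1)*(-7) = -4*(-7) = 28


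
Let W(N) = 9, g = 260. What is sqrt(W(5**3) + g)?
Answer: sqrt(269) ≈ 16.401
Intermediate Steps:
sqrt(W(5**3) + g) = sqrt(9 + 260) = sqrt(269)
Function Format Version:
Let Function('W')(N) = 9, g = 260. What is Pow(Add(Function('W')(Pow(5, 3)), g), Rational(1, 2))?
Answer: Pow(269, Rational(1, 2)) ≈ 16.401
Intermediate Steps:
Pow(Add(Function('W')(Pow(5, 3)), g), Rational(1, 2)) = Pow(Add(9, 260), Rational(1, 2)) = Pow(269, Rational(1, 2))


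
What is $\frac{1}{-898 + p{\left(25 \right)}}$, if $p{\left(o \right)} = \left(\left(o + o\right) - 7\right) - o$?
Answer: $- \frac{1}{880} \approx -0.0011364$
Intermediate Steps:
$p{\left(o \right)} = -7 + o$ ($p{\left(o \right)} = \left(2 o - 7\right) - o = \left(-7 + 2 o\right) - o = -7 + o$)
$\frac{1}{-898 + p{\left(25 \right)}} = \frac{1}{-898 + \left(-7 + 25\right)} = \frac{1}{-898 + 18} = \frac{1}{-880} = - \frac{1}{880}$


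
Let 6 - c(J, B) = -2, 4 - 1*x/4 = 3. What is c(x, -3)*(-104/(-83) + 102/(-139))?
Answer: 47920/11537 ≈ 4.1536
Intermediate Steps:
x = 4 (x = 16 - 4*3 = 16 - 12 = 4)
c(J, B) = 8 (c(J, B) = 6 - 1*(-2) = 6 + 2 = 8)
c(x, -3)*(-104/(-83) + 102/(-139)) = 8*(-104/(-83) + 102/(-139)) = 8*(-104*(-1/83) + 102*(-1/139)) = 8*(104/83 - 102/139) = 8*(5990/11537) = 47920/11537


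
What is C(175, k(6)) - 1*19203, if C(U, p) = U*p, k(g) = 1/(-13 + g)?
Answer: -19228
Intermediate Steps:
C(175, k(6)) - 1*19203 = 175/(-13 + 6) - 1*19203 = 175/(-7) - 19203 = 175*(-⅐) - 19203 = -25 - 19203 = -19228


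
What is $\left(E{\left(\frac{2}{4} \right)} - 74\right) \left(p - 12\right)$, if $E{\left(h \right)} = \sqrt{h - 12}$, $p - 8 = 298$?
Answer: $-21756 + 147 i \sqrt{46} \approx -21756.0 + 997.0 i$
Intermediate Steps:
$p = 306$ ($p = 8 + 298 = 306$)
$E{\left(h \right)} = \sqrt{-12 + h}$
$\left(E{\left(\frac{2}{4} \right)} - 74\right) \left(p - 12\right) = \left(\sqrt{-12 + \frac{2}{4}} - 74\right) \left(306 - 12\right) = \left(\sqrt{-12 + 2 \cdot \frac{1}{4}} - 74\right) 294 = \left(\sqrt{-12 + \frac{1}{2}} - 74\right) 294 = \left(\sqrt{- \frac{23}{2}} - 74\right) 294 = \left(\frac{i \sqrt{46}}{2} - 74\right) 294 = \left(-74 + \frac{i \sqrt{46}}{2}\right) 294 = -21756 + 147 i \sqrt{46}$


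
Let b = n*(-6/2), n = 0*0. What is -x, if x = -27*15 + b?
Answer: 405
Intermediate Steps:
n = 0
b = 0 (b = 0*(-6/2) = 0*(-6*1/2) = 0*(-3) = 0)
x = -405 (x = -27*15 + 0 = -405 + 0 = -405)
-x = -1*(-405) = 405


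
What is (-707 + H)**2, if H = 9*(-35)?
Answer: 1044484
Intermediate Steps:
H = -315
(-707 + H)**2 = (-707 - 315)**2 = (-1022)**2 = 1044484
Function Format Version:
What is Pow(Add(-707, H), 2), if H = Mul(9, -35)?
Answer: 1044484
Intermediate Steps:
H = -315
Pow(Add(-707, H), 2) = Pow(Add(-707, -315), 2) = Pow(-1022, 2) = 1044484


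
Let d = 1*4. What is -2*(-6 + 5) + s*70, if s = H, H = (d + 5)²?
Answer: 5672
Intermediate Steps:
d = 4
H = 81 (H = (4 + 5)² = 9² = 81)
s = 81
-2*(-6 + 5) + s*70 = -2*(-6 + 5) + 81*70 = -2*(-1) + 5670 = 2 + 5670 = 5672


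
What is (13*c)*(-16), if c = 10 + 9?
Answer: -3952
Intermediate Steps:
c = 19
(13*c)*(-16) = (13*19)*(-16) = 247*(-16) = -3952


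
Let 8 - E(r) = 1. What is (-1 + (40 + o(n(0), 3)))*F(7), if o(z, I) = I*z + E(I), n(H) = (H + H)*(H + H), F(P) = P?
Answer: 322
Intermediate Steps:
E(r) = 7 (E(r) = 8 - 1*1 = 8 - 1 = 7)
n(H) = 4*H² (n(H) = (2*H)*(2*H) = 4*H²)
o(z, I) = 7 + I*z (o(z, I) = I*z + 7 = 7 + I*z)
(-1 + (40 + o(n(0), 3)))*F(7) = (-1 + (40 + (7 + 3*(4*0²))))*7 = (-1 + (40 + (7 + 3*(4*0))))*7 = (-1 + (40 + (7 + 3*0)))*7 = (-1 + (40 + (7 + 0)))*7 = (-1 + (40 + 7))*7 = (-1 + 47)*7 = 46*7 = 322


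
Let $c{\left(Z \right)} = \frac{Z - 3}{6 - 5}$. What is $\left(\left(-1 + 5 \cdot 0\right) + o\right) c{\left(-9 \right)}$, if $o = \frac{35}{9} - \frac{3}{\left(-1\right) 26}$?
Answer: $- \frac{1406}{39} \approx -36.051$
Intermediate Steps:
$c{\left(Z \right)} = -3 + Z$ ($c{\left(Z \right)} = \frac{-3 + Z}{1} = \left(-3 + Z\right) 1 = -3 + Z$)
$o = \frac{937}{234}$ ($o = 35 \cdot \frac{1}{9} - \frac{3}{-26} = \frac{35}{9} - - \frac{3}{26} = \frac{35}{9} + \frac{3}{26} = \frac{937}{234} \approx 4.0043$)
$\left(\left(-1 + 5 \cdot 0\right) + o\right) c{\left(-9 \right)} = \left(\left(-1 + 5 \cdot 0\right) + \frac{937}{234}\right) \left(-3 - 9\right) = \left(\left(-1 + 0\right) + \frac{937}{234}\right) \left(-12\right) = \left(-1 + \frac{937}{234}\right) \left(-12\right) = \frac{703}{234} \left(-12\right) = - \frac{1406}{39}$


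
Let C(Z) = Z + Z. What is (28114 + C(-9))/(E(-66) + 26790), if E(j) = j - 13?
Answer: 28096/26711 ≈ 1.0519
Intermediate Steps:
C(Z) = 2*Z
E(j) = -13 + j
(28114 + C(-9))/(E(-66) + 26790) = (28114 + 2*(-9))/((-13 - 66) + 26790) = (28114 - 18)/(-79 + 26790) = 28096/26711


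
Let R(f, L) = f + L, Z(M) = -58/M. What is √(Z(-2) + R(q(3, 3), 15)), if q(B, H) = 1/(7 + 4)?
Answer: √5335/11 ≈ 6.6401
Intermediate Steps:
q(B, H) = 1/11
R(f, L) = L + f
√(Z(-2) + R(q(3, 3), 15)) = √(-58/(-2) + (15 + 1/11)) = √(-58*(-½) + 166/11) = √(29 + 166/11) = √(485/11) = √5335/11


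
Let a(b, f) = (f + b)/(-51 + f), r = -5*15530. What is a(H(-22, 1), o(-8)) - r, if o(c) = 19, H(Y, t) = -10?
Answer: 2484791/32 ≈ 77650.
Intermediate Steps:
r = -77650
a(b, f) = (b + f)/(-51 + f)
a(H(-22, 1), o(-8)) - r = (-10 + 19)/(-51 + 19) - 1*(-77650) = 9/(-32) + 77650 = -1/32*9 + 77650 = -9/32 + 77650 = 2484791/32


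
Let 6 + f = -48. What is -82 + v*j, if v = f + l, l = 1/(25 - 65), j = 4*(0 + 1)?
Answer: -2981/10 ≈ -298.10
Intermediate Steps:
j = 4 (j = 4*1 = 4)
f = -54 (f = -6 - 48 = -54)
l = -1/40 (l = 1/(-40) = -1/40 ≈ -0.025000)
v = -2161/40 (v = -54 - 1/40 = -2161/40 ≈ -54.025)
-82 + v*j = -82 - 2161/40*4 = -82 - 2161/10 = -2981/10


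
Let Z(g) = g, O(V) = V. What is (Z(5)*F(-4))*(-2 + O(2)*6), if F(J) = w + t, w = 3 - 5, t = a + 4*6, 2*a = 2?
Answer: 1150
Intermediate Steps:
a = 1 (a = (½)*2 = 1)
t = 25 (t = 1 + 4*6 = 1 + 24 = 25)
w = -2
F(J) = 23 (F(J) = -2 + 25 = 23)
(Z(5)*F(-4))*(-2 + O(2)*6) = (5*23)*(-2 + 2*6) = 115*(-2 + 12) = 115*10 = 1150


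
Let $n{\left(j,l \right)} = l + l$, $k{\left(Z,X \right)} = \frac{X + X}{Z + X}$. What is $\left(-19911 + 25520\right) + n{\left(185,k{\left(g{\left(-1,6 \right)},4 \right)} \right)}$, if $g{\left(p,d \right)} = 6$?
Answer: $\frac{28053}{5} \approx 5610.6$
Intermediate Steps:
$k{\left(Z,X \right)} = \frac{2 X}{X + Z}$
$n{\left(j,l \right)} = 2 l$
$\left(-19911 + 25520\right) + n{\left(185,k{\left(g{\left(-1,6 \right)},4 \right)} \right)} = \left(-19911 + 25520\right) + 2 \cdot 2 \cdot 4 \frac{1}{4 + 6} = 5609 + 2 \cdot 2 \cdot 4 \cdot \frac{1}{10} = 5609 + 2 \cdot \frac{4}{5} = 5609 + \frac{8}{5} = \frac{28053}{5}$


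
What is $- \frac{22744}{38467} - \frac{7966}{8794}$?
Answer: $- \frac{253219429}{169139399} \approx -1.4971$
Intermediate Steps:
$- \frac{22744}{38467} - \frac{7966}{8794} = \left(-22744\right) \frac{1}{38467} - \frac{3983}{4397} = - \frac{22744}{38467} - \frac{3983}{4397} = - \frac{253219429}{169139399}$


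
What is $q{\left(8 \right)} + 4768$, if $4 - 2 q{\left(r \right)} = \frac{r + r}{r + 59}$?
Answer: $\frac{319582}{67} \approx 4769.9$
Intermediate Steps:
$q{\left(r \right)} = 2 - \frac{r}{59 + r}$ ($q{\left(r \right)} = 2 - \frac{\left(r + r\right) \frac{1}{r + 59}}{2} = 2 - \frac{2 r \frac{1}{59 + r}}{2} = 2 - \frac{r}{59 + r}$)
$q{\left(8 \right)} + 4768 = \frac{118 + 8}{59 + 8} + 4768 = \frac{1}{67} \cdot 126 + 4768 = \frac{126}{67} + 4768 = \frac{319582}{67}$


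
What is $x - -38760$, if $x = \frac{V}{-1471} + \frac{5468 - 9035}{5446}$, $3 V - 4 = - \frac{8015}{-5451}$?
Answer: $\frac{5077666371153085}{131004962298} \approx 38759.0$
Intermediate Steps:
$V = \frac{29819}{16353}$ ($V = \frac{4}{3} + \frac{\left(-8015\right) \frac{1}{-5451}}{3} = \frac{4}{3} + \frac{\left(-8015\right) \left(- \frac{1}{5451}\right)}{3} = \frac{4}{3} + \frac{1}{3} \cdot \frac{8015}{5451} = \frac{4}{3} + \frac{8015}{16353} = \frac{29819}{16353} \approx 1.8235$)
$x = - \frac{85967517395}{131004962298}$ ($x = \frac{29819}{16353 \left(-1471\right)} + \frac{5468 - 9035}{5446} = \frac{29819}{16353} \left(- \frac{1}{1471}\right) - \frac{3567}{5446} = - \frac{29819}{24055263} - \frac{3567}{5446} = - \frac{85967517395}{131004962298} \approx -0.65622$)
$x - -38760 = - \frac{85967517395}{131004962298} - -38760 = - \frac{85967517395}{131004962298} + 38760 = \frac{5077666371153085}{131004962298}$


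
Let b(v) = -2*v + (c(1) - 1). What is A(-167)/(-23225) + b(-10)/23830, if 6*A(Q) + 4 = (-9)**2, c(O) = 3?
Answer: 123079/332071050 ≈ 0.00037064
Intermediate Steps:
b(v) = 2 - 2*v (b(v) = -2*v + (3 - 1) = -2*v + 2 = 2 - 2*v)
A(Q) = 77/6 (A(Q) = -2/3 + (1/6)*(-9)**2 = -2/3 + (1/6)*81 = -2/3 + 27/2 = 77/6)
A(-167)/(-23225) + b(-10)/23830 = (77/6)/(-23225) + (2 - 2*(-10))/23830 = (77/6)*(-1/23225) + (2 + 20)*(1/23830) = -77/139350 + 22*(1/23830) = -77/139350 + 11/11915 = 123079/332071050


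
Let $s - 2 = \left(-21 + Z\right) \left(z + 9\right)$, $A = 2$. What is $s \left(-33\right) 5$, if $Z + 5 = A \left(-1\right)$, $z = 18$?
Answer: $124410$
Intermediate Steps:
$Z = -7$ ($Z = -5 + 2 \left(-1\right) = -5 - 2 = -7$)
$s = -754$ ($s = 2 + \left(-21 - 7\right) \left(18 + 9\right) = 2 - 756 = -754$)
$s \left(-33\right) 5 = \left(-754\right) \left(-33\right) 5 = 24882 \cdot 5 = 124410$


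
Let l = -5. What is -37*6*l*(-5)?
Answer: -5550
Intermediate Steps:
-37*6*l*(-5) = -37*6*(-5)*(-5) = -(-1110)*(-5) = -37*150 = -5550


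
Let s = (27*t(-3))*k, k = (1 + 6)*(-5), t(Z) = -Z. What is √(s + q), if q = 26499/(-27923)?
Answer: 2*I*√552793055073/27923 ≈ 53.254*I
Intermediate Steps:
q = -26499/27923 (q = 26499*(-1/27923) = -26499/27923 ≈ -0.94900)
k = -35 (k = 7*(-5) = -35)
s = -2835 (s = (27*(-1*(-3)))*(-35) = (27*3)*(-35) = 81*(-35) = -2835)
√(s + q) = √(-2835 - 26499/27923) = √(-79188204/27923) = 2*I*√552793055073/27923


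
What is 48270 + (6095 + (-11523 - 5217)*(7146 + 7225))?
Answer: -240516175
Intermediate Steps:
48270 + (6095 + (-11523 - 5217)*(7146 + 7225)) = 48270 + (6095 - 16740*14371) = 48270 + (6095 - 240570540) = 48270 - 240564445 = -240516175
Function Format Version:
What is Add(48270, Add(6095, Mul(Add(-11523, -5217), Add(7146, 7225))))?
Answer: -240516175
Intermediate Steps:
Add(48270, Add(6095, Mul(Add(-11523, -5217), Add(7146, 7225)))) = Add(48270, Add(6095, Mul(-16740, 14371))) = Add(48270, Add(6095, -240570540)) = Add(48270, -240564445) = -240516175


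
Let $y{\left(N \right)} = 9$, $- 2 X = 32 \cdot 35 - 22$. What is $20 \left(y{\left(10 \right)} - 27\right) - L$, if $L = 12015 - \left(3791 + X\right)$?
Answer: $-9133$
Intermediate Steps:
$X = -549$ ($X = - \frac{32 \cdot 35 - 22}{2} = - \frac{1120 - 22}{2} = \left(- \frac{1}{2}\right) 1098 = -549$)
$L = 8773$ ($L = 12015 - 3242 = 8773$)
$20 \left(y{\left(10 \right)} - 27\right) - L = 20 \left(9 - 27\right) - 8773 = 20 \left(-18\right) - 8773 = -360 - 8773 = -9133$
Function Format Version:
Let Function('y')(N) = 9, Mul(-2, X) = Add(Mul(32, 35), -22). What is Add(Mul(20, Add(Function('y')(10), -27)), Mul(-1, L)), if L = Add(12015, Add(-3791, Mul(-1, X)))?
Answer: -9133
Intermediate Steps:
X = -549 (X = Mul(Rational(-1, 2), Add(Mul(32, 35), -22)) = Mul(Rational(-1, 2), Add(1120, -22)) = Mul(Rational(-1, 2), 1098) = -549)
L = 8773 (L = Add(12015, Add(-3791, Mul(-1, -549))) = Add(12015, Add(-3791, 549)) = Add(12015, -3242) = 8773)
Add(Mul(20, Add(Function('y')(10), -27)), Mul(-1, L)) = Add(Mul(20, Add(9, -27)), Mul(-1, 8773)) = Add(Mul(20, -18), -8773) = Add(-360, -8773) = -9133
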